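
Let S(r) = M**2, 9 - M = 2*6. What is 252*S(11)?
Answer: 2268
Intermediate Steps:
M = -3 (M = 9 - 2*6 = 9 - 1*12 = 9 - 12 = -3)
S(r) = 9 (S(r) = (-3)**2 = 9)
252*S(11) = 252*9 = 2268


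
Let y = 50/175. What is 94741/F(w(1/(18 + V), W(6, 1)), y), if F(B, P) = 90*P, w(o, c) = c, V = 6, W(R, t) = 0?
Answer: 663187/180 ≈ 3684.4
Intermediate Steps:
y = 2/7 (y = 50*(1/175) = 2/7 ≈ 0.28571)
94741/F(w(1/(18 + V), W(6, 1)), y) = 94741/((90*(2/7))) = 94741/(180/7) = 94741*(7/180) = 663187/180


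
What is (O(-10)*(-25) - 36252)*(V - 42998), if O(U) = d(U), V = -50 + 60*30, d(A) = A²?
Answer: 1598442496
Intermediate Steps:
V = 1750 (V = -50 + 1800 = 1750)
O(U) = U²
(O(-10)*(-25) - 36252)*(V - 42998) = ((-10)²*(-25) - 36252)*(1750 - 42998) = (100*(-25) - 36252)*(-41248) = (-2500 - 36252)*(-41248) = -38752*(-41248) = 1598442496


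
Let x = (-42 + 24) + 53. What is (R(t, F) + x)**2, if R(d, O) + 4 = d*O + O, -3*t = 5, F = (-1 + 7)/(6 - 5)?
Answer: 729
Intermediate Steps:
F = 6 (F = 6/1 = 6*1 = 6)
t = -5/3 (t = -1/3*5 = -5/3 ≈ -1.6667)
x = 35 (x = -18 + 53 = 35)
R(d, O) = -4 + O + O*d (R(d, O) = -4 + (d*O + O) = -4 + (O*d + O) = -4 + (O + O*d) = -4 + O + O*d)
(R(t, F) + x)**2 = ((-4 + 6 + 6*(-5/3)) + 35)**2 = ((-4 + 6 - 10) + 35)**2 = (-8 + 35)**2 = 27**2 = 729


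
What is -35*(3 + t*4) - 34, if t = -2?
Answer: 141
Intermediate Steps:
-35*(3 + t*4) - 34 = -35*(3 - 2*4) - 34 = -35*(3 - 8) - 34 = -35*(-5) - 34 = 175 - 34 = 141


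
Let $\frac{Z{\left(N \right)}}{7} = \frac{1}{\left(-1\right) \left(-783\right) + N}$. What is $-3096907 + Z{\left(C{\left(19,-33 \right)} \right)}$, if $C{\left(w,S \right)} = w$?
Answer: $- \frac{2483719407}{802} \approx -3.0969 \cdot 10^{6}$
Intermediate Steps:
$Z{\left(N \right)} = \frac{7}{783 + N}$ ($Z{\left(N \right)} = \frac{7}{\left(-1\right) \left(-783\right) + N} = \frac{7}{783 + N}$)
$-3096907 + Z{\left(C{\left(19,-33 \right)} \right)} = -3096907 + \frac{7}{783 + 19} = -3096907 + \frac{7}{802} = - \frac{2483719407}{802}$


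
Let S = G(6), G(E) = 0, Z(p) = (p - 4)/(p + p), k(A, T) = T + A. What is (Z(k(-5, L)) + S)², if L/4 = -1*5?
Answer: 841/2500 ≈ 0.33640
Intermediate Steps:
L = -20 (L = 4*(-1*5) = 4*(-5) = -20)
k(A, T) = A + T
Z(p) = (-4 + p)/(2*p) (Z(p) = (-4 + p)/((2*p)) = (-4 + p)*(1/(2*p)) = (-4 + p)/(2*p))
S = 0
(Z(k(-5, L)) + S)² = ((-4 + (-5 - 20))/(2*(-5 - 20)) + 0)² = ((½)*(-4 - 25)/(-25) + 0)² = ((½)*(-1/25)*(-29) + 0)² = (29/50 + 0)² = (29/50)² = 841/2500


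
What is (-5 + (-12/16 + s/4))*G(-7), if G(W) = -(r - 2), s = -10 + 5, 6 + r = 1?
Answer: -49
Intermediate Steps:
r = -5 (r = -6 + 1 = -5)
s = -5
G(W) = 7 (G(W) = -(-5 - 2) = -1*(-7) = 7)
(-5 + (-12/16 + s/4))*G(-7) = (-5 + (-12/16 - 5/4))*7 = (-5 + (-12*1/16 - 5*¼))*7 = (-5 + (-¾ - 5/4))*7 = (-5 - 2)*7 = -7*7 = -49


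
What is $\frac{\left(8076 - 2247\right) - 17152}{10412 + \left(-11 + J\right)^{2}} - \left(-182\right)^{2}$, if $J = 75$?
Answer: $- \frac{36967255}{1116} \approx -33125.0$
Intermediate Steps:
$\frac{\left(8076 - 2247\right) - 17152}{10412 + \left(-11 + J\right)^{2}} - \left(-182\right)^{2} = \frac{\left(8076 - 2247\right) - 17152}{10412 + \left(-11 + 75\right)^{2}} - \left(-182\right)^{2} = \frac{5829 - 17152}{10412 + 64^{2}} - 33124 = - \frac{11323}{10412 + 4096} - 33124 = - \frac{11323}{14508} - 33124 = \left(-11323\right) \frac{1}{14508} - 33124 = - \frac{871}{1116} - 33124 = - \frac{36967255}{1116}$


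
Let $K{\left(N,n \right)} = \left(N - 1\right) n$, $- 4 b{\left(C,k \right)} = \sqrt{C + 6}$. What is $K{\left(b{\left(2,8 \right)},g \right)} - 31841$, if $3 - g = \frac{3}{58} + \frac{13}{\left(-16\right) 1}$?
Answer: $- \frac{14775969}{464} - \frac{1745 \sqrt{2}}{928} \approx -31847.0$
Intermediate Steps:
$b{\left(C,k \right)} = - \frac{\sqrt{6 + C}}{4}$ ($b{\left(C,k \right)} = - \frac{\sqrt{C + 6}}{4} = - \frac{\sqrt{6 + C}}{4}$)
$g = \frac{1745}{464}$ ($g = 3 - \left(\frac{3}{58} + \frac{13}{\left(-16\right) 1}\right) = 3 - \left(3 \cdot \frac{1}{58} + \frac{13}{-16}\right) = 3 - \left(\frac{3}{58} + 13 \left(- \frac{1}{16}\right)\right) = 3 - \left(\frac{3}{58} - \frac{13}{16}\right) = 3 - - \frac{353}{464} = 3 + \frac{353}{464} = \frac{1745}{464} \approx 3.7608$)
$K{\left(N,n \right)} = n \left(-1 + N\right)$ ($K{\left(N,n \right)} = \left(-1 + N\right) n = n \left(-1 + N\right)$)
$K{\left(b{\left(2,8 \right)},g \right)} - 31841 = \frac{1745 \left(-1 - \frac{\sqrt{6 + 2}}{4}\right)}{464} - 31841 = \frac{1745 \left(-1 - \frac{\sqrt{8}}{4}\right)}{464} - 31841 = \frac{1745 \left(-1 - \frac{2 \sqrt{2}}{4}\right)}{464} - 31841 = \frac{1745 \left(-1 - \frac{\sqrt{2}}{2}\right)}{464} - 31841 = \left(- \frac{1745}{464} - \frac{1745 \sqrt{2}}{928}\right) - 31841 = - \frac{14775969}{464} - \frac{1745 \sqrt{2}}{928}$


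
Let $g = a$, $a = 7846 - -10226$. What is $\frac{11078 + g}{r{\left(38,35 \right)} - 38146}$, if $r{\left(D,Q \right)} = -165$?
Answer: $- \frac{29150}{38311} \approx -0.76088$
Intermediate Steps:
$a = 18072$ ($a = 7846 + 10226 = 18072$)
$g = 18072$
$\frac{11078 + g}{r{\left(38,35 \right)} - 38146} = \frac{11078 + 18072}{-165 - 38146} = \frac{29150}{-38311} = 29150 \left(- \frac{1}{38311}\right) = - \frac{29150}{38311}$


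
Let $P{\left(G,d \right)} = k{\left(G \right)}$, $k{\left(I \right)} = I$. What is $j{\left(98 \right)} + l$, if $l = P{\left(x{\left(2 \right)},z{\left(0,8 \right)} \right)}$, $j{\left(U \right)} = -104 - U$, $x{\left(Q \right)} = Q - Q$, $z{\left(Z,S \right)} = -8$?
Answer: $-202$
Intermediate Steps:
$x{\left(Q \right)} = 0$
$P{\left(G,d \right)} = G$
$l = 0$
$j{\left(98 \right)} + l = \left(-104 - 98\right) + 0 = -202 + 0 = -202$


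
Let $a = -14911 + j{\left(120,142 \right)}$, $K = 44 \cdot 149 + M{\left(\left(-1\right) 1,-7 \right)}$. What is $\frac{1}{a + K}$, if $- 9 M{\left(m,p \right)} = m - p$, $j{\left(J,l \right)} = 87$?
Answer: $- \frac{3}{24806} \approx -0.00012094$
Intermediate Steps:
$M{\left(m,p \right)} = - \frac{m}{9} + \frac{p}{9}$ ($M{\left(m,p \right)} = - \frac{m - p}{9} = - \frac{m}{9} + \frac{p}{9}$)
$K = \frac{19666}{3}$ ($K = 44 \cdot 149 - \left(\frac{7}{9} + \frac{\left(-1\right) 1}{9}\right) = 6556 - \frac{2}{3} = \frac{19666}{3} \approx 6555.3$)
$a = -14824$ ($a = -14911 + 87 = -14824$)
$\frac{1}{a + K} = \frac{1}{-14824 + \frac{19666}{3}} = \frac{1}{- \frac{24806}{3}} = - \frac{3}{24806}$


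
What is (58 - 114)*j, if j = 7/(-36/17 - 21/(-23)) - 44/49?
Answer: 1238696/3297 ≈ 375.70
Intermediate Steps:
j = -154837/23079 (j = 7/(-36*1/17 - 21*(-1/23)) - 44*1/49 = 7/(-36/17 + 21/23) - 44/49 = 7/(-471/391) - 44/49 = 7*(-391/471) - 44/49 = -2737/471 - 44/49 = -154837/23079 ≈ -6.7090)
(58 - 114)*j = (58 - 114)*(-154837/23079) = -56*(-154837/23079) = 1238696/3297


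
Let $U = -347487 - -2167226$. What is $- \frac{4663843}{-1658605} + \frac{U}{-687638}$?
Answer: $\frac{188807468739}{1140519824990} \approx 0.16554$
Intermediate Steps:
$U = 1819739$ ($U = -347487 + 2167226 = 1819739$)
$- \frac{4663843}{-1658605} + \frac{U}{-687638} = - \frac{4663843}{-1658605} + \frac{1819739}{-687638} = \left(-4663843\right) \left(- \frac{1}{1658605}\right) + 1819739 \left(- \frac{1}{687638}\right) = \frac{4663843}{1658605} - \frac{1819739}{687638} = \frac{188807468739}{1140519824990}$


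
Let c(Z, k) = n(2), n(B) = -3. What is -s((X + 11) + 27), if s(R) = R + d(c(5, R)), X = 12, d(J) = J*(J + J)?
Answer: -68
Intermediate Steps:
c(Z, k) = -3
d(J) = 2*J² (d(J) = J*(2*J) = 2*J²)
s(R) = 18 + R (s(R) = R + 2*(-3)² = R + 2*9 = R + 18 = 18 + R)
-s((X + 11) + 27) = -(18 + ((12 + 11) + 27)) = -(18 + (23 + 27)) = -(18 + 50) = -1*68 = -68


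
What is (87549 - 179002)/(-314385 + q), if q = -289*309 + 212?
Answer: 91453/403474 ≈ 0.22666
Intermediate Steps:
q = -89089 (q = -89301 + 212 = -89089)
(87549 - 179002)/(-314385 + q) = (87549 - 179002)/(-314385 - 89089) = -91453/(-403474) = -91453*(-1/403474) = 91453/403474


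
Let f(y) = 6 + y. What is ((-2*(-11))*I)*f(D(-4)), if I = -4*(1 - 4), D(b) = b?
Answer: 528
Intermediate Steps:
I = 12 (I = -4*(-3) = 12)
((-2*(-11))*I)*f(D(-4)) = (-2*(-11)*12)*(6 - 4) = (22*12)*2 = 264*2 = 528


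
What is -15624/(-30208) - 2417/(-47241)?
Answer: 101388265/178382016 ≈ 0.56838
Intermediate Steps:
-15624/(-30208) - 2417/(-47241) = -15624*(-1/30208) - 2417*(-1/47241) = 1953/3776 + 2417/47241 = 101388265/178382016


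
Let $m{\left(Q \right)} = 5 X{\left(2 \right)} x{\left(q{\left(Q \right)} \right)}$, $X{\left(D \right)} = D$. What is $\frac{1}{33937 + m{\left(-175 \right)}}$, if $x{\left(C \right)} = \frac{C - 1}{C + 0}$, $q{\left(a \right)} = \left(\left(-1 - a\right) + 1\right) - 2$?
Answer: $\frac{173}{5872821} \approx 2.9458 \cdot 10^{-5}$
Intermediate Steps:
$q{\left(a \right)} = -2 - a$ ($q{\left(a \right)} = - a - 2 = -2 - a$)
$x{\left(C \right)} = \frac{-1 + C}{C}$
$m{\left(Q \right)} = \frac{10 \left(-3 - Q\right)}{-2 - Q}$ ($m{\left(Q \right)} = 5 \cdot 2 \frac{-1 - \left(2 + Q\right)}{-2 - Q} = 10 \frac{-3 - Q}{-2 - Q} = \frac{10 \left(-3 - Q\right)}{-2 - Q}$)
$\frac{1}{33937 + m{\left(-175 \right)}} = \frac{1}{33937 + \frac{10 \left(3 - 175\right)}{2 - 175}} = \frac{1}{33937 + 10 \frac{1}{-173} \left(-172\right)} = \frac{1}{33937 + 10 \left(- \frac{1}{173}\right) \left(-172\right)} = \frac{1}{33937 + \frac{1720}{173}} = \frac{1}{\frac{5872821}{173}} = \frac{173}{5872821}$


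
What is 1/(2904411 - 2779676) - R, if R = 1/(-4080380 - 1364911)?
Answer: 5570026/679218372885 ≈ 8.2006e-6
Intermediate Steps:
R = -1/5445291 (R = 1/(-5445291) = -1/5445291 ≈ -1.8364e-7)
1/(2904411 - 2779676) - R = 1/(2904411 - 2779676) - 1*(-1/5445291) = 1/124735 + 1/5445291 = 5570026/679218372885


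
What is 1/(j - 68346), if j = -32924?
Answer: -1/101270 ≈ -9.8746e-6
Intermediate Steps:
1/(j - 68346) = 1/(-32924 - 68346) = 1/(-101270) = -1/101270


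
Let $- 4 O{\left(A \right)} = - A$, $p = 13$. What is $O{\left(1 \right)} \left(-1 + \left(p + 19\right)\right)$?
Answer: $\frac{31}{4} \approx 7.75$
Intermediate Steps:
$O{\left(A \right)} = \frac{A}{4}$ ($O{\left(A \right)} = - \frac{\left(-1\right) A}{4} = \frac{A}{4}$)
$O{\left(1 \right)} \left(-1 + \left(p + 19\right)\right) = \frac{1}{4} \cdot 1 \left(-1 + \left(13 + 19\right)\right) = \frac{-1 + 32}{4} = \frac{1}{4} \cdot 31 = \frac{31}{4}$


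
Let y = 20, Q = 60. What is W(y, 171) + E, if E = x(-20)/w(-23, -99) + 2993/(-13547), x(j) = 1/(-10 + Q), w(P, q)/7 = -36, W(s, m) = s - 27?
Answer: -1232570747/170692200 ≈ -7.2210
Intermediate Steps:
W(s, m) = -27 + s
w(P, q) = -252 (w(P, q) = 7*(-36) = -252)
x(j) = 1/50 (x(j) = 1/(-10 + 60) = 1/50)
E = -37725347/170692200 (E = (1/50)/(-252) + 2993/(-13547) = (1/50)*(-1/252) + 2993*(-1/13547) = -1/12600 - 2993/13547 = -37725347/170692200 ≈ -0.22101)
W(y, 171) + E = (-27 + 20) - 37725347/170692200 = -7 - 37725347/170692200 = -1232570747/170692200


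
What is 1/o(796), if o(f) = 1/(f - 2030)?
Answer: -1234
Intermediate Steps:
o(f) = 1/(-2030 + f)
1/o(796) = 1/(1/(-2030 + 796)) = 1/(1/(-1234)) = 1/(-1/1234) = -1234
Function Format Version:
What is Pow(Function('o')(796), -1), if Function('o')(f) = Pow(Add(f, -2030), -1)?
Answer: -1234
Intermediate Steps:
Function('o')(f) = Pow(Add(-2030, f), -1)
Pow(Function('o')(796), -1) = Pow(Pow(Add(-2030, 796), -1), -1) = Pow(Pow(-1234, -1), -1) = Pow(Rational(-1, 1234), -1) = -1234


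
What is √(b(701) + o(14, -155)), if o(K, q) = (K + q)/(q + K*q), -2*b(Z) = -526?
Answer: 4*√395002/155 ≈ 16.219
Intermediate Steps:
b(Z) = 263 (b(Z) = -½*(-526) = 263)
o(K, q) = (K + q)/(q + K*q)
√(b(701) + o(14, -155)) = √(263 + (14 - 155)/((-155)*(1 + 14))) = √(263 - 1/155*(-141)/15) = √(263 - 1/155*1/15*(-141)) = √(263 + 47/775) = √(203872/775) = 4*√395002/155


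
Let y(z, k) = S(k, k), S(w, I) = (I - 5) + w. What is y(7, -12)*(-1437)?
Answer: 41673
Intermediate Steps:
S(w, I) = -5 + I + w (S(w, I) = (-5 + I) + w = -5 + I + w)
y(z, k) = -5 + 2*k (y(z, k) = -5 + k + k = -5 + 2*k)
y(7, -12)*(-1437) = (-5 + 2*(-12))*(-1437) = (-5 - 24)*(-1437) = -29*(-1437) = 41673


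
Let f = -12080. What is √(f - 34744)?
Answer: 2*I*√11706 ≈ 216.39*I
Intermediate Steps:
√(f - 34744) = √(-12080 - 34744) = √(-46824) = 2*I*√11706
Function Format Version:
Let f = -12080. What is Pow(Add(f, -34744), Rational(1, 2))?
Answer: Mul(2, I, Pow(11706, Rational(1, 2))) ≈ Mul(216.39, I)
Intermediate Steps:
Pow(Add(f, -34744), Rational(1, 2)) = Pow(Add(-12080, -34744), Rational(1, 2)) = Pow(-46824, Rational(1, 2)) = Mul(2, I, Pow(11706, Rational(1, 2)))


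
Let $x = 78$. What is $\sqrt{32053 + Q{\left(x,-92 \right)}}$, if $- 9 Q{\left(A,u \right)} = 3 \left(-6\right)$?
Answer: $\sqrt{32055} \approx 179.04$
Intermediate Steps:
$Q{\left(A,u \right)} = 2$ ($Q{\left(A,u \right)} = - \frac{3 \left(-6\right)}{9} = \left(- \frac{1}{9}\right) \left(-18\right) = 2$)
$\sqrt{32053 + Q{\left(x,-92 \right)}} = \sqrt{32053 + 2} = \sqrt{32055}$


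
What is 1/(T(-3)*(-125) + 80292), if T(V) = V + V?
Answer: 1/81042 ≈ 1.2339e-5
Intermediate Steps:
T(V) = 2*V
1/(T(-3)*(-125) + 80292) = 1/((2*(-3))*(-125) + 80292) = 1/(-6*(-125) + 80292) = 1/(750 + 80292) = 1/81042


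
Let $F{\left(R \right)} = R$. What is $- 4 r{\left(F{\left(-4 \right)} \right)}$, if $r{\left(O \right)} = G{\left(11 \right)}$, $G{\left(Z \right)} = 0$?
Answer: $0$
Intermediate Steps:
$r{\left(O \right)} = 0$
$- 4 r{\left(F{\left(-4 \right)} \right)} = - 4 \cdot 0 = \left(-1\right) 0 = 0$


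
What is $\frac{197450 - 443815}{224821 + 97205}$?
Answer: $- \frac{246365}{322026} \approx -0.76505$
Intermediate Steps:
$\frac{197450 - 443815}{224821 + 97205} = - \frac{246365}{322026}$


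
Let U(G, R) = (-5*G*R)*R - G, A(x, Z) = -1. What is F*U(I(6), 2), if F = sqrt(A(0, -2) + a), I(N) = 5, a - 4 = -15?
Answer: -210*I*sqrt(3) ≈ -363.73*I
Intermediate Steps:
a = -11 (a = 4 - 15 = -11)
U(G, R) = -G - 5*G*R**2 (U(G, R) = (-5*G*R)*R - G = -5*G*R**2 - G = -G - 5*G*R**2)
F = 2*I*sqrt(3) (F = sqrt(-1 - 11) = sqrt(-12) = 2*I*sqrt(3) ≈ 3.4641*I)
F*U(I(6), 2) = (2*I*sqrt(3))*(-1*5*(1 + 5*2**2)) = (2*I*sqrt(3))*(-1*5*(1 + 5*4)) = (2*I*sqrt(3))*(-1*5*(1 + 20)) = (2*I*sqrt(3))*(-1*5*21) = (2*I*sqrt(3))*(-105) = -210*I*sqrt(3)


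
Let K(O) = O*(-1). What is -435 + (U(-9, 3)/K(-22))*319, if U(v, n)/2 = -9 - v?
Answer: -435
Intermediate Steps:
U(v, n) = -18 - 2*v (U(v, n) = 2*(-9 - v) = -18 - 2*v)
K(O) = -O
-435 + (U(-9, 3)/K(-22))*319 = -435 + ((-18 - 2*(-9))/((-1*(-22))))*319 = -435 + ((-18 + 18)/22)*319 = -435 + (0*(1/22))*319 = -435 + 0*319 = -435 + 0 = -435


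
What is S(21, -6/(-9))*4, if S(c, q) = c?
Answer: 84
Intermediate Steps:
S(21, -6/(-9))*4 = 21*4 = 84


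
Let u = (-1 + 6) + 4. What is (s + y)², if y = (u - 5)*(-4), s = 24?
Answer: 64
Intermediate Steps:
u = 9 (u = 5 + 4 = 9)
y = -16 (y = (9 - 5)*(-4) = 4*(-4) = -16)
(s + y)² = (24 - 16)² = 8² = 64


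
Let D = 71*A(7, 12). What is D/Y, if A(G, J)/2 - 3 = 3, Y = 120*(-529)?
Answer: -71/5290 ≈ -0.013422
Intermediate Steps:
Y = -63480
A(G, J) = 12 (A(G, J) = 6 + 2*3 = 6 + 6 = 12)
D = 852 (D = 71*12 = 852)
D/Y = 852/(-63480) = 852*(-1/63480) = -71/5290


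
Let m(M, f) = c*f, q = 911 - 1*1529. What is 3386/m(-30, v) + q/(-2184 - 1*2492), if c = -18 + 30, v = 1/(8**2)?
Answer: 126664415/7014 ≈ 18059.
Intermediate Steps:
v = 1/64 ≈ 0.015625
q = -618 (q = 911 - 1529 = -618)
c = 12
m(M, f) = 12*f
3386/m(-30, v) + q/(-2184 - 1*2492) = 3386/((12*(1/64))) - 618/(-2184 - 1*2492) = 3386/(3/16) - 618/(-2184 - 2492) = 3386*(16/3) - 618/(-4676) = 54176/3 - 618*(-1/4676) = 54176/3 + 309/2338 = 126664415/7014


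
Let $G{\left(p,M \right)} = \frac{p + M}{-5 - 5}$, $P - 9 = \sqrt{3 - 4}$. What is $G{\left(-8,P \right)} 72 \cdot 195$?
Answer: $-1404 - 1404 i \approx -1404.0 - 1404.0 i$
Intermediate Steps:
$P = 9 + i$ ($P = 9 + \sqrt{3 - 4} = 9 + \sqrt{-1} = 9 + i \approx 9.0 + 1.0 i$)
$G{\left(p,M \right)} = - \frac{M}{10} - \frac{p}{10}$ ($G{\left(p,M \right)} = \frac{M + p}{-10} = \left(M + p\right) \left(- \frac{1}{10}\right) = - \frac{M}{10} - \frac{p}{10}$)
$G{\left(-8,P \right)} 72 \cdot 195 = \left(- \frac{9 + i}{10} - - \frac{4}{5}\right) 72 \cdot 195 = \left(\left(- \frac{9}{10} - \frac{i}{10}\right) + \frac{4}{5}\right) 72 \cdot 195 = \left(- \frac{1}{10} - \frac{i}{10}\right) 72 \cdot 195 = \left(- \frac{36}{5} - \frac{36 i}{5}\right) 195 = -1404 - 1404 i$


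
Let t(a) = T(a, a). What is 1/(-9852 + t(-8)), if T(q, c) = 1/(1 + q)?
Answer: -7/68965 ≈ -0.00010150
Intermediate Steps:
t(a) = 1/(1 + a)
1/(-9852 + t(-8)) = 1/(-9852 + 1/(1 - 8)) = 1/(-9852 + 1/(-7)) = 1/(-9852 - 1/7) = 1/(-68965/7) = -7/68965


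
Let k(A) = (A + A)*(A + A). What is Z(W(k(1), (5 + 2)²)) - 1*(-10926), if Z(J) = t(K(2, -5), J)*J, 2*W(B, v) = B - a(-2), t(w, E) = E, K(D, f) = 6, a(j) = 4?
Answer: 10926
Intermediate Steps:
k(A) = 4*A² (k(A) = (2*A)*(2*A) = 4*A²)
W(B, v) = -2 + B/2 (W(B, v) = (B - 1*4)/2 = (B - 4)/2 = (-4 + B)/2 = -2 + B/2)
Z(J) = J² (Z(J) = J*J = J²)
Z(W(k(1), (5 + 2)²)) - 1*(-10926) = (-2 + (4*1²)/2)² - 1*(-10926) = (-2 + (4*1)/2)² + 10926 = (-2 + (½)*4)² + 10926 = (-2 + 2)² + 10926 = 0² + 10926 = 0 + 10926 = 10926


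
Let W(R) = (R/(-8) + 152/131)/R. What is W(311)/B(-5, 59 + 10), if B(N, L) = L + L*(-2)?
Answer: 13175/7496344 ≈ 0.0017575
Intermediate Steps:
B(N, L) = -L (B(N, L) = L - 2*L = -L)
W(R) = (152/131 - R/8)/R (W(R) = (R*(-⅛) + 152*(1/131))/R = (-R/8 + 152/131)/R = (152/131 - R/8)/R)
W(311)/B(-5, 59 + 10) = ((1/1048)*(1216 - 131*311)/311)/((-(59 + 10))) = ((1/1048)*(1/311)*(1216 - 40741))/((-1*69)) = ((1/1048)*(1/311)*(-39525))/(-69) = -39525/325928*(-1/69) = 13175/7496344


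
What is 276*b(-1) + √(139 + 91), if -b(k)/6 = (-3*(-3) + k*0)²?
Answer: -134136 + √230 ≈ -1.3412e+5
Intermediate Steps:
b(k) = -486 (b(k) = -6*(-3*(-3) + k*0)² = -6*(9 + 0)² = -6*9² = -6*81 = -486)
276*b(-1) + √(139 + 91) = 276*(-486) + √(139 + 91) = -134136 + √230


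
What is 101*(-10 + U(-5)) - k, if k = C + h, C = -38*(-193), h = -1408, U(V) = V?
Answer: -7441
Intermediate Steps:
C = 7334
k = 5926 (k = 7334 - 1408 = 5926)
101*(-10 + U(-5)) - k = 101*(-10 - 5) - 1*5926 = 101*(-15) - 5926 = -1515 - 5926 = -7441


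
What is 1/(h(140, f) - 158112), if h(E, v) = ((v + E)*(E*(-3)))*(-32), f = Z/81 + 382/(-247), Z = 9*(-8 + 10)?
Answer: 741/1263915488 ≈ 5.8627e-7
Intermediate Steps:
Z = 18 (Z = 9*2 = 18)
f = -2944/2223 (f = 18/81 + 382/(-247) = 18*(1/81) + 382*(-1/247) = 2/9 - 382/247 = -2944/2223 ≈ -1.3243)
h(E, v) = 96*E*(E + v) (h(E, v) = ((E + v)*(-3*E))*(-32) = -3*E*(E + v)*(-32) = 96*E*(E + v))
1/(h(140, f) - 158112) = 1/(96*140*(140 - 2944/2223) - 158112) = 1/(96*140*(308276/2223) - 158112) = 1/(1381076480/741 - 158112) = 1/(1263915488/741) = 741/1263915488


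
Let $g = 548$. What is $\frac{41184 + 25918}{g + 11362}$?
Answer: $\frac{33551}{5955} \approx 5.6341$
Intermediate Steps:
$\frac{41184 + 25918}{g + 11362} = \frac{41184 + 25918}{548 + 11362} = \frac{67102}{11910} = 67102 \cdot \frac{1}{11910} = \frac{33551}{5955}$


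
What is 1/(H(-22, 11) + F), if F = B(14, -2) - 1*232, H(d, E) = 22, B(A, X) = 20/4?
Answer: -1/205 ≈ -0.0048781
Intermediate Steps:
B(A, X) = 5 (B(A, X) = 20*(¼) = 5)
F = -227 (F = 5 - 1*232 = 5 - 232 = -227)
1/(H(-22, 11) + F) = 1/(22 - 227) = 1/(-205) = -1/205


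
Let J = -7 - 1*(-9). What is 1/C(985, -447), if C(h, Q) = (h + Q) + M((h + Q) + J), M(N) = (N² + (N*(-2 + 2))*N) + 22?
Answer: 1/292160 ≈ 3.4228e-6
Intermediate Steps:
J = 2 (J = -7 + 9 = 2)
M(N) = 22 + N² (M(N) = (N² + (N*0)*N) + 22 = (N² + 0*N) + 22 = (N² + 0) + 22 = N² + 22 = 22 + N²)
C(h, Q) = 22 + Q + h + (2 + Q + h)² (C(h, Q) = (h + Q) + (22 + ((h + Q) + 2)²) = (Q + h) + (22 + ((Q + h) + 2)²) = (Q + h) + (22 + (2 + Q + h)²) = 22 + Q + h + (2 + Q + h)²)
1/C(985, -447) = 1/(22 - 447 + 985 + (2 - 447 + 985)²) = 1/(22 - 447 + 985 + 540²) = 1/(22 - 447 + 985 + 291600) = 1/292160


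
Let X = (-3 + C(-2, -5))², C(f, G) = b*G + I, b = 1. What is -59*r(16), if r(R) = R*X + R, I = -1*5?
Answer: -160480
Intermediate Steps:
I = -5
C(f, G) = -5 + G (C(f, G) = 1*G - 5 = G - 5 = -5 + G)
X = 169 (X = (-3 + (-5 - 5))² = (-3 - 10)² = (-13)² = 169)
r(R) = 170*R (r(R) = R*169 + R = 169*R + R = 170*R)
-59*r(16) = -10030*16 = -59*2720 = -160480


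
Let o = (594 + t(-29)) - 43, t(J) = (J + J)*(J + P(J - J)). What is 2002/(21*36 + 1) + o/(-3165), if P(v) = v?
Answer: 4645949/2395905 ≈ 1.9391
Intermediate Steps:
t(J) = 2*J² (t(J) = (J + J)*(J + (J - J)) = (2*J)*(J + 0) = (2*J)*J = 2*J²)
o = 2233 (o = (594 + 2*(-29)²) - 43 = (594 + 2*841) - 43 = (594 + 1682) - 43 = 2276 - 43 = 2233)
2002/(21*36 + 1) + o/(-3165) = 2002/(21*36 + 1) + 2233/(-3165) = 2002/(756 + 1) + 2233*(-1/3165) = 2002/757 - 2233/3165 = 4645949/2395905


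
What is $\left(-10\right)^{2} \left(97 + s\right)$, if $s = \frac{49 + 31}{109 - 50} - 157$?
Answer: $- \frac{346000}{59} \approx -5864.4$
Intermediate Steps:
$s = - \frac{9183}{59}$ ($s = \frac{80}{59} - 157 = - \frac{9183}{59} \approx -155.64$)
$\left(-10\right)^{2} \left(97 + s\right) = \left(-10\right)^{2} \left(97 - \frac{9183}{59}\right) = 100 \left(- \frac{3460}{59}\right) = - \frac{346000}{59}$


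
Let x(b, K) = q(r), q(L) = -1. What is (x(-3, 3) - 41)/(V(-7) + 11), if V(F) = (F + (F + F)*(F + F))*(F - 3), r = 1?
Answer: 42/1879 ≈ 0.022352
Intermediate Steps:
x(b, K) = -1
V(F) = (-3 + F)*(F + 4*F²) (V(F) = (F + (2*F)*(2*F))*(-3 + F) = (F + 4*F²)*(-3 + F) = (-3 + F)*(F + 4*F²))
(x(-3, 3) - 41)/(V(-7) + 11) = (-1 - 41)/(-7*(-3 - 11*(-7) + 4*(-7)²) + 11) = -42/(-7*(-3 + 77 + 4*49) + 11) = -42/(-7*(-3 + 77 + 196) + 11) = -42/(-7*270 + 11) = -42/(-1890 + 11) = -42/(-1879) = -42*(-1/1879) = 42/1879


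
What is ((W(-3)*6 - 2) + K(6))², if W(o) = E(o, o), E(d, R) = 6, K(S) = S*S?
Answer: 4900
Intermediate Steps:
K(S) = S²
W(o) = 6
((W(-3)*6 - 2) + K(6))² = ((6*6 - 2) + 6²)² = ((36 - 2) + 36)² = (34 + 36)² = 70² = 4900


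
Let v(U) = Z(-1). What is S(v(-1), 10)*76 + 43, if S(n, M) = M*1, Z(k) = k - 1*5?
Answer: 803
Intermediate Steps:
Z(k) = -5 + k (Z(k) = k - 5 = -5 + k)
v(U) = -6 (v(U) = -5 - 1 = -6)
S(n, M) = M
S(v(-1), 10)*76 + 43 = 10*76 + 43 = 760 + 43 = 803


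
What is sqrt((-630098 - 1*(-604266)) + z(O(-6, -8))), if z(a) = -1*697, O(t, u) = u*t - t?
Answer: I*sqrt(26529) ≈ 162.88*I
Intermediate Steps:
O(t, u) = -t + t*u (O(t, u) = t*u - t = -t + t*u)
z(a) = -697
sqrt((-630098 - 1*(-604266)) + z(O(-6, -8))) = sqrt((-630098 - 1*(-604266)) - 697) = sqrt((-630098 + 604266) - 697) = sqrt(-25832 - 697) = sqrt(-26529) = I*sqrt(26529)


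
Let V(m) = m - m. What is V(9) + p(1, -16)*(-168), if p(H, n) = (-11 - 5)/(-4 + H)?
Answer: -896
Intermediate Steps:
V(m) = 0
p(H, n) = -16/(-4 + H)
V(9) + p(1, -16)*(-168) = 0 - 16/(-4 + 1)*(-168) = 0 - 16/(-3)*(-168) = 0 - 16*(-1/3)*(-168) = 0 + (16/3)*(-168) = 0 - 896 = -896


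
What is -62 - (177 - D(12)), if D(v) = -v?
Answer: -251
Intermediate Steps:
-62 - (177 - D(12)) = -62 - (177 - (-1)*12) = -62 - (177 - 1*(-12)) = -62 - (177 + 12) = -62 - 1*189 = -62 - 189 = -251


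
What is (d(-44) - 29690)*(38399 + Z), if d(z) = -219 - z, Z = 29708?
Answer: -2034015555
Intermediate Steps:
(d(-44) - 29690)*(38399 + Z) = ((-219 - 1*(-44)) - 29690)*(38399 + 29708) = ((-219 + 44) - 29690)*68107 = (-175 - 29690)*68107 = -29865*68107 = -2034015555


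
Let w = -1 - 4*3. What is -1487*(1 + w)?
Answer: 17844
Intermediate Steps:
w = -13 (w = -1 - 12 = -13)
-1487*(1 + w) = -1487*(1 - 13) = -1487*(-12) = 17844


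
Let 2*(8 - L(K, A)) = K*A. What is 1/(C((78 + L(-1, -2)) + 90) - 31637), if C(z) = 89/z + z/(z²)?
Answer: -35/1107277 ≈ -3.1609e-5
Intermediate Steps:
L(K, A) = 8 - A*K/2 (L(K, A) = 8 - K*A/2 = 8 - A*K/2)
C(z) = 90/z (C(z) = 89/z + z/z² = 89/z + 1/z = 90/z)
1/(C((78 + L(-1, -2)) + 90) - 31637) = 1/(90/((78 + (8 - ½*(-2)*(-1))) + 90) - 31637) = 1/(90/((78 + (8 - 1)) + 90) - 31637) = 1/(90/((78 + 7) + 90) - 31637) = 1/(90/(85 + 90) - 31637) = 1/(90/175 - 31637) = 1/(90*(1/175) - 31637) = 1/(18/35 - 31637) = 1/(-1107277/35) = -35/1107277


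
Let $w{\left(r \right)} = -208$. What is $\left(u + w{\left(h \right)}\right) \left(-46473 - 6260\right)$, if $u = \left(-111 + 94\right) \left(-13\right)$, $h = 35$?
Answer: $-685529$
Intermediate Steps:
$u = 221$ ($u = \left(-17\right) \left(-13\right) = 221$)
$\left(u + w{\left(h \right)}\right) \left(-46473 - 6260\right) = \left(221 - 208\right) \left(-46473 - 6260\right) = 13 \left(-52733\right) = -685529$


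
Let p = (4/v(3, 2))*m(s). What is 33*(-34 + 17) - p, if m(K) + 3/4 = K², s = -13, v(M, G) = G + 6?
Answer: -5161/8 ≈ -645.13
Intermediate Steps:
v(M, G) = 6 + G
m(K) = -¾ + K²
p = 673/8 (p = (4/(6 + 2))*(-¾ + (-13)²) = (4/8)*(-¾ + 169) = (4*(⅛))*(673/4) = (½)*(673/4) = 673/8 ≈ 84.125)
33*(-34 + 17) - p = 33*(-34 + 17) - 1*673/8 = 33*(-17) - 673/8 = -561 - 673/8 = -5161/8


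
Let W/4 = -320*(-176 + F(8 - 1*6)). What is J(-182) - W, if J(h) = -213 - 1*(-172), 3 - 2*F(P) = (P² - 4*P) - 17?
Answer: -209961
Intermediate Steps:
F(P) = 10 + 2*P - P²/2 (F(P) = 3/2 - ((P² - 4*P) - 17)/2 = 3/2 - (-17 + P² - 4*P)/2 = 3/2 + (17/2 + 2*P - P²/2) = 10 + 2*P - P²/2)
J(h) = -41 (J(h) = -213 + 172 = -41)
W = 209920 (W = 4*(-320*(-176 + (10 + 2*(8 - 1*6) - (8 - 1*6)²/2))) = 4*(-320*(-176 + (10 + 2*(8 - 6) - (8 - 6)²/2))) = 4*(-320*(-176 + (10 + 2*2 - ½*2²))) = 4*(-320*(-176 + (10 + 4 - ½*4))) = 4*(-320*(-176 + (10 + 4 - 2))) = 4*(-320*(-176 + 12)) = 4*(-320*(-164)) = 4*52480 = 209920)
J(-182) - W = -41 - 1*209920 = -41 - 209920 = -209961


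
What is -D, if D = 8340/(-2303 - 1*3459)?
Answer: 4170/2881 ≈ 1.4474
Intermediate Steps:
D = -4170/2881 (D = 8340/(-2303 - 3459) = 8340/(-5762) = 8340*(-1/5762) = -4170/2881 ≈ -1.4474)
-D = -1*(-4170/2881) = 4170/2881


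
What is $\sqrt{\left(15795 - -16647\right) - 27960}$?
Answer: $3 \sqrt{498} \approx 66.948$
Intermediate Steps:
$\sqrt{\left(15795 - -16647\right) - 27960} = \sqrt{\left(15795 + 16647\right) - 27960} = \sqrt{32442 - 27960} = \sqrt{4482} = 3 \sqrt{498}$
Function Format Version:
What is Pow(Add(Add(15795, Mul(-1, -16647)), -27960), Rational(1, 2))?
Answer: Mul(3, Pow(498, Rational(1, 2))) ≈ 66.948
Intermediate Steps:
Pow(Add(Add(15795, Mul(-1, -16647)), -27960), Rational(1, 2)) = Pow(Add(Add(15795, 16647), -27960), Rational(1, 2)) = Pow(Add(32442, -27960), Rational(1, 2)) = Pow(4482, Rational(1, 2)) = Mul(3, Pow(498, Rational(1, 2)))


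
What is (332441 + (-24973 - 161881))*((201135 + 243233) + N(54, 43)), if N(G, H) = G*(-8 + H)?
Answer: 64969363446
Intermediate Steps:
(332441 + (-24973 - 161881))*((201135 + 243233) + N(54, 43)) = (332441 + (-24973 - 161881))*((201135 + 243233) + 54*(-8 + 43)) = (332441 - 186854)*(444368 + 54*35) = 145587*(444368 + 1890) = 145587*446258 = 64969363446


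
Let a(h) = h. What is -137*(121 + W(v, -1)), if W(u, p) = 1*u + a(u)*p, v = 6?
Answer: -16577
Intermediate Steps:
W(u, p) = u + p*u (W(u, p) = 1*u + u*p = u + p*u)
-137*(121 + W(v, -1)) = -137*(121 + 6*(1 - 1)) = -137*(121 + 6*0) = -137*(121 + 0) = -137*121 = -16577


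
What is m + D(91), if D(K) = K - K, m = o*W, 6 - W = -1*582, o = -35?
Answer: -20580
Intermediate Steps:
W = 588 (W = 6 - (-1)*582 = 6 - 1*(-582) = 6 + 582 = 588)
m = -20580 (m = -35*588 = -20580)
D(K) = 0
m + D(91) = -20580 + 0 = -20580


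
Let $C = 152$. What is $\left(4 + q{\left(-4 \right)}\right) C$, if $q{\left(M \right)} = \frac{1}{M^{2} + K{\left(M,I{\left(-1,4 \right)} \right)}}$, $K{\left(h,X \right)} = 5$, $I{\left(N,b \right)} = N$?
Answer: $\frac{12920}{21} \approx 615.24$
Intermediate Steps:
$q{\left(M \right)} = \frac{1}{5 + M^{2}}$ ($q{\left(M \right)} = \frac{1}{M^{2} + 5} = \frac{1}{5 + M^{2}}$)
$\left(4 + q{\left(-4 \right)}\right) C = \left(4 + \frac{1}{5 + \left(-4\right)^{2}}\right) 152 = \left(4 + \frac{1}{5 + 16}\right) 152 = \left(4 + \frac{1}{21}\right) 152 = \frac{85}{21} \cdot 152 = \frac{12920}{21}$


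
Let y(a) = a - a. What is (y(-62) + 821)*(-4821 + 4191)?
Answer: -517230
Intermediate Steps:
y(a) = 0
(y(-62) + 821)*(-4821 + 4191) = (0 + 821)*(-4821 + 4191) = 821*(-630) = -517230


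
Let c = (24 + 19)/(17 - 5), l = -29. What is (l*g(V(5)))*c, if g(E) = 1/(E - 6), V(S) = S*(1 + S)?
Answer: -1247/288 ≈ -4.3299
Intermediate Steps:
c = 43/12 ≈ 3.5833
g(E) = 1/(-6 + E)
(l*g(V(5)))*c = -29/(-6 + 5*(1 + 5))*(43/12) = -29/(-6 + 5*6)*(43/12) = -29/(-6 + 30)*(43/12) = -29/24*(43/12) = -29*1/24*(43/12) = -29/24*43/12 = -1247/288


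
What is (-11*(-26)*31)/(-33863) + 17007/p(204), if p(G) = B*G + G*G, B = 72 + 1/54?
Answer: 690149549/17160752510 ≈ 0.040217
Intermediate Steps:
B = 3889/54 (B = 72 + 1/54 = 3889/54 ≈ 72.019)
p(G) = G² + 3889*G/54 (p(G) = 3889*G/54 + G*G = 3889*G/54 + G² = G² + 3889*G/54)
(-11*(-26)*31)/(-33863) + 17007/p(204) = (-11*(-26)*31)/(-33863) + 17007/(((1/54)*204*(3889 + 54*204))) = (286*31)*(-1/33863) + 17007/(((1/54)*204*(3889 + 11016))) = 8866*(-1/33863) + 17007/(((1/54)*204*14905)) = -8866/33863 + 17007/(506770/9) = -8866/33863 + 17007*(9/506770) = -8866/33863 + 153063/506770 = 690149549/17160752510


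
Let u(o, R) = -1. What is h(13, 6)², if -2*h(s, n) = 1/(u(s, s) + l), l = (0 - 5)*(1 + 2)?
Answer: 1/1024 ≈ 0.00097656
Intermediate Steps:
l = -15 (l = -5*3 = -15)
h(s, n) = 1/32 (h(s, n) = -1/(2*(-1 - 15)) = -½/(-16) = -½*(-1/16) = 1/32)
h(13, 6)² = (1/32)² = 1/1024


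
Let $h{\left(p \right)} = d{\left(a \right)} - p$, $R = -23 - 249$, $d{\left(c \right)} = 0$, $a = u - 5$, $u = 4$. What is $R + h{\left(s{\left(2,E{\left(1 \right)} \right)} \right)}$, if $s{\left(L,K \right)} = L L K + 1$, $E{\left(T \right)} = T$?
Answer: $-277$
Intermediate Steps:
$a = -1$ ($a = 4 - 5 = -1$)
$s{\left(L,K \right)} = 1 + K L^{2}$ ($s{\left(L,K \right)} = L^{2} K + 1 = K L^{2} + 1 = 1 + K L^{2}$)
$R = -272$ ($R = -23 - 249 = -272$)
$h{\left(p \right)} = - p$ ($h{\left(p \right)} = 0 - p = - p$)
$R + h{\left(s{\left(2,E{\left(1 \right)} \right)} \right)} = -272 - \left(1 + 1 \cdot 2^{2}\right) = -272 - \left(1 + 1 \cdot 4\right) = -272 - \left(1 + 4\right) = -272 - 5 = -277$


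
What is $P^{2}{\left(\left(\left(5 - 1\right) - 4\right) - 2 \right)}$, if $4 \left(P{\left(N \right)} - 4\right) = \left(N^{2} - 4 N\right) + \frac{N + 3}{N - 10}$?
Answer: $\frac{112225}{2304} \approx 48.709$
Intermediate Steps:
$P{\left(N \right)} = 4 - N + \frac{N^{2}}{4} + \frac{3 + N}{4 \left(-10 + N\right)}$ ($P{\left(N \right)} = 4 + \frac{\left(N^{2} - 4 N\right) + \frac{N + 3}{N - 10}}{4} = 4 + \frac{\left(N^{2} - 4 N\right) + \frac{3 + N}{-10 + N}}{4} = 4 + \frac{N^{2} - 4 N + \frac{3 + N}{-10 + N}}{4} = 4 + \left(- N + \frac{N^{2}}{4} + \frac{3 + N}{4 \left(-10 + N\right)}\right) = 4 - N + \frac{N^{2}}{4} + \frac{3 + N}{4 \left(-10 + N\right)}$)
$P^{2}{\left(\left(\left(5 - 1\right) - 4\right) - 2 \right)} = \left(\frac{-157 + \left(\left(\left(5 - 1\right) - 4\right) - 2\right)^{3} - 14 \left(\left(\left(5 - 1\right) - 4\right) - 2\right)^{2} + 57 \left(\left(\left(5 - 1\right) - 4\right) - 2\right)}{4 \left(-10 + \left(\left(\left(5 - 1\right) - 4\right) - 2\right)\right)}\right)^{2} = \left(\frac{-157 + \left(\left(4 - 4\right) - 2\right)^{3} - 14 \left(\left(4 - 4\right) - 2\right)^{2} + 57 \left(\left(4 - 4\right) - 2\right)}{4 \left(-10 + \left(\left(4 - 4\right) - 2\right)\right)}\right)^{2} = \left(\frac{-157 + \left(0 - 2\right)^{3} - 14 \left(0 - 2\right)^{2} + 57 \left(0 - 2\right)}{4 \left(-10 + \left(0 - 2\right)\right)}\right)^{2} = \left(\frac{-157 + \left(-2\right)^{3} - 14 \left(-2\right)^{2} + 57 \left(-2\right)}{4 \left(-10 - 2\right)}\right)^{2} = \left(\frac{-157 - 8 - 56 - 114}{4 \left(-12\right)}\right)^{2} = \left(\frac{1}{4} \left(- \frac{1}{12}\right) \left(-157 - 8 - 56 - 114\right)\right)^{2} = \left(\frac{1}{4} \left(- \frac{1}{12}\right) \left(-335\right)\right)^{2} = \left(\frac{335}{48}\right)^{2} = \frac{112225}{2304}$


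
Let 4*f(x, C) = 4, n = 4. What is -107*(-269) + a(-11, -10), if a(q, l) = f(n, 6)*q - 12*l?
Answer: 28892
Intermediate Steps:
f(x, C) = 1 (f(x, C) = (¼)*4 = 1)
a(q, l) = q - 12*l (a(q, l) = 1*q - 12*l = q - 12*l)
-107*(-269) + a(-11, -10) = -107*(-269) + (-11 - 12*(-10)) = 28783 + (-11 + 120) = 28783 + 109 = 28892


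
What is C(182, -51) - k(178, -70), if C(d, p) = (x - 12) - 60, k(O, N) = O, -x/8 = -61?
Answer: 238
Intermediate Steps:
x = 488 (x = -8*(-61) = 488)
C(d, p) = 416 (C(d, p) = (488 - 12) - 60 = 476 - 60 = 416)
C(182, -51) - k(178, -70) = 416 - 1*178 = 416 - 178 = 238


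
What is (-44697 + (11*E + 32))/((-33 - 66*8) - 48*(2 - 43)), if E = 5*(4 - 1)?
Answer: -44500/1407 ≈ -31.628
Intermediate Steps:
E = 15 (E = 5*3 = 15)
(-44697 + (11*E + 32))/((-33 - 66*8) - 48*(2 - 43)) = (-44697 + (11*15 + 32))/((-33 - 66*8) - 48*(2 - 43)) = (-44697 + (165 + 32))/((-33 - 528) - 48*(-41)) = (-44697 + 197)/(-561 + 1968) = -44500/1407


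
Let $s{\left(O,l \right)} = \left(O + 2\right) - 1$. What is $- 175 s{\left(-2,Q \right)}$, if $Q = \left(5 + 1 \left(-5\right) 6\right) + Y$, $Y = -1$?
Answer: $175$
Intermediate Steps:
$Q = -26$ ($Q = \left(5 + 1 \left(-5\right) 6\right) - 1 = \left(5 - 30\right) - 1 = -25 - 1 = -26$)
$s{\left(O,l \right)} = 1 + O$ ($s{\left(O,l \right)} = \left(2 + O\right) - 1 = 1 + O$)
$- 175 s{\left(-2,Q \right)} = - 175 \left(1 - 2\right) = \left(-175\right) \left(-1\right) = 175$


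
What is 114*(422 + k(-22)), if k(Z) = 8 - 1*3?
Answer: 48678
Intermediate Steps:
k(Z) = 5 (k(Z) = 8 - 3 = 5)
114*(422 + k(-22)) = 114*(422 + 5) = 114*427 = 48678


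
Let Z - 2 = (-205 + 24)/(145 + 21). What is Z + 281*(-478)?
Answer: -22296637/166 ≈ -1.3432e+5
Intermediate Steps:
Z = 151/166 (Z = 2 + (-205 + 24)/(145 + 21) = 2 - 181/166 = 151/166 ≈ 0.90964)
Z + 281*(-478) = 151/166 + 281*(-478) = 151/166 - 134318 = -22296637/166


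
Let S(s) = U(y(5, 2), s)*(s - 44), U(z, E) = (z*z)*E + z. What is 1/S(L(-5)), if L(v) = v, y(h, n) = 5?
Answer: 1/5880 ≈ 0.00017007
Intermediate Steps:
U(z, E) = z + E*z**2 (U(z, E) = z**2*E + z = E*z**2 + z = z + E*z**2)
S(s) = (-44 + s)*(5 + 25*s) (S(s) = (5*(1 + s*5))*(s - 44) = (5*(1 + 5*s))*(-44 + s) = (5 + 25*s)*(-44 + s) = (-44 + s)*(5 + 25*s))
1/S(L(-5)) = 1/(5*(1 + 5*(-5))*(-44 - 5)) = 1/(5*(1 - 25)*(-49)) = 1/(5*(-24)*(-49)) = 1/5880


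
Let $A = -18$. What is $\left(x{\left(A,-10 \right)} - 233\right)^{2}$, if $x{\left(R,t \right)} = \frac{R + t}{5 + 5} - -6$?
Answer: $\frac{1320201}{25} \approx 52808.0$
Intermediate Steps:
$x{\left(R,t \right)} = 6 + \frac{R}{10} + \frac{t}{10}$ ($x{\left(R,t \right)} = \frac{R + t}{10} + 6 = \left(R + t\right) \frac{1}{10} + 6 = \left(\frac{R}{10} + \frac{t}{10}\right) + 6 = 6 + \frac{R}{10} + \frac{t}{10}$)
$\left(x{\left(A,-10 \right)} - 233\right)^{2} = \left(\left(6 + \frac{1}{10} \left(-18\right) + \frac{1}{10} \left(-10\right)\right) - 233\right)^{2} = \left(\left(6 - \frac{9}{5} - 1\right) - 233\right)^{2} = \left(\frac{16}{5} - 233\right)^{2} = \left(- \frac{1149}{5}\right)^{2} = \frac{1320201}{25}$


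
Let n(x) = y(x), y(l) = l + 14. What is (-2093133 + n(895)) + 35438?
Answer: -2056786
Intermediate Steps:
y(l) = 14 + l
n(x) = 14 + x
(-2093133 + n(895)) + 35438 = (-2093133 + (14 + 895)) + 35438 = (-2093133 + 909) + 35438 = -2092224 + 35438 = -2056786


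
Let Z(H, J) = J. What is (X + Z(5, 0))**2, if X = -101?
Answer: 10201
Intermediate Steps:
(X + Z(5, 0))**2 = (-101 + 0)**2 = (-101)**2 = 10201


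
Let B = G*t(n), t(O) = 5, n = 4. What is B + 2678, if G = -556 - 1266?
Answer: -6432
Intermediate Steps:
G = -1822
B = -9110 (B = -1822*5 = -9110)
B + 2678 = -9110 + 2678 = -6432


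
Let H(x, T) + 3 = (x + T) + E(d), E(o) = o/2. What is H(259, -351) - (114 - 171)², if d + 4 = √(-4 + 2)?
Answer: -3346 + I*√2/2 ≈ -3346.0 + 0.70711*I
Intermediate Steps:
d = -4 + I*√2 (d = -4 + √(-4 + 2) = -4 + √(-2) = -4 + I*√2 ≈ -4.0 + 1.4142*I)
E(o) = o/2 (E(o) = o*(½) = o/2)
H(x, T) = -5 + T + x + I*√2/2 (H(x, T) = -3 + ((x + T) + (-4 + I*√2)/2) = -3 + ((T + x) + (-2 + I*√2/2)) = -3 + (-2 + T + x + I*√2/2) = -5 + T + x + I*√2/2)
H(259, -351) - (114 - 171)² = (-5 - 351 + 259 + I*√2/2) - (114 - 171)² = (-97 + I*√2/2) - 1*(-57)² = (-97 + I*√2/2) - 1*3249 = (-97 + I*√2/2) - 3249 = -3346 + I*√2/2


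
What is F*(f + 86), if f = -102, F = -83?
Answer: 1328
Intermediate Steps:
F*(f + 86) = -83*(-102 + 86) = -83*(-16) = 1328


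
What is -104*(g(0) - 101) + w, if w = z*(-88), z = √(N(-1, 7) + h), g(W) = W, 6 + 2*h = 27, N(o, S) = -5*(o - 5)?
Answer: 10504 - 396*√2 ≈ 9944.0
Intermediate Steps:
N(o, S) = 25 - 5*o (N(o, S) = -5*(-5 + o) = 25 - 5*o)
h = 21/2 (h = -3 + (½)*27 = -3 + 27/2 = 21/2 ≈ 10.500)
z = 9*√2/2 (z = √((25 - 5*(-1)) + 21/2) = √((25 + 5) + 21/2) = √(30 + 21/2) = √(81/2) = 9*√2/2 ≈ 6.3640)
w = -396*√2 (w = (9*√2/2)*(-88) = -396*√2 ≈ -560.03)
-104*(g(0) - 101) + w = -104*(0 - 101) - 396*√2 = -104*(-101) - 396*√2 = 10504 - 396*√2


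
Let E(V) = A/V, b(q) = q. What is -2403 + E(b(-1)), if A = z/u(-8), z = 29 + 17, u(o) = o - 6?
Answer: -16798/7 ≈ -2399.7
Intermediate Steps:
u(o) = -6 + o
z = 46
A = -23/7 (A = 46/(-6 - 8) = 46/(-14) = 46*(-1/14) = -23/7 ≈ -3.2857)
E(V) = -23/(7*V)
-2403 + E(b(-1)) = -2403 - 23/7/(-1) = -2403 - 23/7*(-1) = -2403 + 23/7 = -16798/7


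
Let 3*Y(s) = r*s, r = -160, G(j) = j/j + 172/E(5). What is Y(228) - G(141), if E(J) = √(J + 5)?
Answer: -12161 - 86*√10/5 ≈ -12215.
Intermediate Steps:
E(J) = √(5 + J)
G(j) = 1 + 86*√10/5 (G(j) = j/j + 172/(√(5 + 5)) = 1 + 172/(√10) = 1 + 172*(√10/10) = 1 + 86*√10/5)
Y(s) = -160*s/3 (Y(s) = (-160*s)/3 = -160*s/3)
Y(228) - G(141) = -160/3*228 - (1 + 86*√10/5) = -12160 + (-1 - 86*√10/5) = -12161 - 86*√10/5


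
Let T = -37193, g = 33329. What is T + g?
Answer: -3864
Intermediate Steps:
T + g = -37193 + 33329 = -3864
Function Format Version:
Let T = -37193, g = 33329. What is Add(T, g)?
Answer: -3864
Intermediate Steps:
Add(T, g) = Add(-37193, 33329) = -3864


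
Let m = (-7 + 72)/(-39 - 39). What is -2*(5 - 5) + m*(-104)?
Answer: 260/3 ≈ 86.667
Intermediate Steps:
m = -⅚ (m = 65/(-78) = 65*(-1/78) = -⅚ ≈ -0.83333)
-2*(5 - 5) + m*(-104) = -2*(5 - 5) - ⅚*(-104) = -2*0 + 260/3 = 0 + 260/3 = 260/3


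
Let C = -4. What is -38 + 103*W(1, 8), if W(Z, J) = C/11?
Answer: -830/11 ≈ -75.455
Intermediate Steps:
W(Z, J) = -4/11
-38 + 103*W(1, 8) = -38 + 103*(-4/11) = -38 - 412/11 = -830/11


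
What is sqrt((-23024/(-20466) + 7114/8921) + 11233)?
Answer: sqrt(10403047844979716091)/30429531 ≈ 105.99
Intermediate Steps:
sqrt((-23024/(-20466) + 7114/8921) + 11233) = sqrt((-23024*(-1/20466) + 7114*(1/8921)) + 11233) = sqrt((11512/10233 + 7114/8921) + 11233) = sqrt(175496114/91288593 + 11233) = sqrt(1025620261283/91288593) = sqrt(10403047844979716091)/30429531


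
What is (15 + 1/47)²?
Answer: 498436/2209 ≈ 225.64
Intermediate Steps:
(15 + 1/47)² = (706/47)² = 498436/2209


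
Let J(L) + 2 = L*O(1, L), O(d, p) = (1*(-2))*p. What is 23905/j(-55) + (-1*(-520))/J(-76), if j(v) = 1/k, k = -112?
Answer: -15467108980/5777 ≈ -2.6774e+6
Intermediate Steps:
O(d, p) = -2*p
J(L) = -2 - 2*L² (J(L) = -2 + L*(-2*L) = -2 - 2*L²)
j(v) = -1/112 (j(v) = 1/(-112) = -1/112)
23905/j(-55) + (-1*(-520))/J(-76) = 23905/(-1/112) + (-1*(-520))/(-2 - 2*(-76)²) = 23905*(-112) + 520/(-2 - 2*5776) = -2677360 + 520/(-2 - 11552) = -2677360 + 520/(-11554) = -2677360 + 520*(-1/11554) = -2677360 - 260/5777 = -15467108980/5777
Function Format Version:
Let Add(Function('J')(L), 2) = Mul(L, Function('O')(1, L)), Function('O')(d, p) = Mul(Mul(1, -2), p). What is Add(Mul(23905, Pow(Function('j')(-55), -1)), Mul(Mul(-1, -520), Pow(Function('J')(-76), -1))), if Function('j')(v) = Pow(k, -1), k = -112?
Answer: Rational(-15467108980, 5777) ≈ -2.6774e+6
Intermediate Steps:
Function('O')(d, p) = Mul(-2, p)
Function('J')(L) = Add(-2, Mul(-2, Pow(L, 2))) (Function('J')(L) = Add(-2, Mul(L, Mul(-2, L))) = Add(-2, Mul(-2, Pow(L, 2))))
Function('j')(v) = Rational(-1, 112) (Function('j')(v) = Pow(-112, -1) = Rational(-1, 112))
Add(Mul(23905, Pow(Function('j')(-55), -1)), Mul(Mul(-1, -520), Pow(Function('J')(-76), -1))) = Add(Mul(23905, Pow(Rational(-1, 112), -1)), Mul(Mul(-1, -520), Pow(Add(-2, Mul(-2, Pow(-76, 2))), -1))) = Add(Mul(23905, -112), Mul(520, Pow(Add(-2, Mul(-2, 5776)), -1))) = Add(-2677360, Mul(520, Pow(Add(-2, -11552), -1))) = Add(-2677360, Mul(520, Pow(-11554, -1))) = Add(-2677360, Mul(520, Rational(-1, 11554))) = Add(-2677360, Rational(-260, 5777)) = Rational(-15467108980, 5777)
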